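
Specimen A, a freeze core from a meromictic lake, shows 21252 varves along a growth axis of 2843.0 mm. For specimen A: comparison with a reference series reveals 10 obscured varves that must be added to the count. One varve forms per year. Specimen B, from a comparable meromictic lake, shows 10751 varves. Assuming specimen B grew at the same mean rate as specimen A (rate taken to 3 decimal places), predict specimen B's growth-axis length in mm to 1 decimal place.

Specimen A: correcting the raw count gives 21252 + 10 = 21262 true varves.
A: Extension rate ≈ 2843.0 / 21262 = 0.134 mm/year.
For B, 0.134 mm/year × 10751 years = 1440.6 mm.

1440.6 mm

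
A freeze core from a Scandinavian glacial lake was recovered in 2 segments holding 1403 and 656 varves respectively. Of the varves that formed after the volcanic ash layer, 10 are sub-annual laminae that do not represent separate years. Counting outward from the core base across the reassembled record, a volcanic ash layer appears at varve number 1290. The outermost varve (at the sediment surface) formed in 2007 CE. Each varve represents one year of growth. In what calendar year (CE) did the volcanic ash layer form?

1248 CE

Total varves = 1403 + 656 = 2059.
2059 − 1290 = 769 varves lie beyond the volcanic ash layer toward the sediment surface.
Excluding 10 false varves: 769 − 10 = 759.
The varve at the sediment surface is 2007 CE, so the volcanic ash layer dates to 2007 − 759 = 1248 CE.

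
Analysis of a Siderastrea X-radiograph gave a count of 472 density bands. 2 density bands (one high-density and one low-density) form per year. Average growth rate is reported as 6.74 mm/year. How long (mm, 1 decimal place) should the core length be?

1590.6 mm

Dividing by 2 density bands per year: 472 / 2 = 236 years.
Predicted length = 6.74 mm/year × 236 years = 1590.6 mm.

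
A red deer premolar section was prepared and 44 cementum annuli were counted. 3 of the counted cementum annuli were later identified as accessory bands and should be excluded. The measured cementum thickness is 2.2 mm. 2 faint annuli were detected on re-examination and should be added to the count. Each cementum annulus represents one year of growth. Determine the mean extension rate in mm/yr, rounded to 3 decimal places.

0.051 mm/yr

Adjusted count: 44 − 3 + 2 = 43 cementum annuli.
Mean rate = 2.2 mm / 43 years ≈ 0.051 mm/yr.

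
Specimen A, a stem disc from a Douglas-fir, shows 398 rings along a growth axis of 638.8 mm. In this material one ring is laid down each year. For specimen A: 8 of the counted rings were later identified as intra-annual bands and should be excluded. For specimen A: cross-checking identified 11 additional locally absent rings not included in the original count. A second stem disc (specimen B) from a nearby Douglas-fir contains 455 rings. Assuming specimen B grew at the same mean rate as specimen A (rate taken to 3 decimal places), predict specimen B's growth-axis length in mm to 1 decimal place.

724.8 mm

Specimen A: correcting the raw count gives 398 − 8 + 11 = 401 true rings.
A: 638.8 mm over 401 years gives 638.8 / 401 ≈ 1.593 mm per year.
Length of B = 1.593 × 455 = 724.8 mm.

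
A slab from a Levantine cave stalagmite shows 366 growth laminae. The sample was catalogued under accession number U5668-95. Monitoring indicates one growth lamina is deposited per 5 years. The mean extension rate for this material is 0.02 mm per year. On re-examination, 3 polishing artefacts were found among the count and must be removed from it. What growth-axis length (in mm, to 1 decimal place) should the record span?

36.3 mm

After corrections the count is 366 − 3 = 363 growth laminae.
At 5 years per growth lamina, 363 × 5 = 1815 years.
1815 years at 0.02 mm/year gives 0.02 × 1815 = 36.3 mm.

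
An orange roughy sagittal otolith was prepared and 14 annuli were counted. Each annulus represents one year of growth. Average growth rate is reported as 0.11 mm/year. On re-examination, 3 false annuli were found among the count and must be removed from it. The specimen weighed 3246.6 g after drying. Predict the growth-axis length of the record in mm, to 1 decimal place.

After corrections the count is 14 − 3 = 11 annuli.
Predicted length = 0.11 mm/year × 11 years = 1.2 mm.

1.2 mm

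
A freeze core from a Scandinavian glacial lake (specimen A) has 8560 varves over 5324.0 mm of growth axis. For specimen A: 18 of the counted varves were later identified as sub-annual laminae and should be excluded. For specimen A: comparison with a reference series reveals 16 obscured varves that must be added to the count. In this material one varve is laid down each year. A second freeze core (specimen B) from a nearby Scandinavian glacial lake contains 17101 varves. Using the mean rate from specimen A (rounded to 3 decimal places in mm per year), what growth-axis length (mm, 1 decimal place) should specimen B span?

Specimen A: true varve count = 8560 − 18 + 16 = 8558.
A: Mean rate = 5324.0 mm / 8558 years ≈ 0.622 mm/yr.
For B, 0.622 mm/year × 17101 years = 10636.8 mm.

10636.8 mm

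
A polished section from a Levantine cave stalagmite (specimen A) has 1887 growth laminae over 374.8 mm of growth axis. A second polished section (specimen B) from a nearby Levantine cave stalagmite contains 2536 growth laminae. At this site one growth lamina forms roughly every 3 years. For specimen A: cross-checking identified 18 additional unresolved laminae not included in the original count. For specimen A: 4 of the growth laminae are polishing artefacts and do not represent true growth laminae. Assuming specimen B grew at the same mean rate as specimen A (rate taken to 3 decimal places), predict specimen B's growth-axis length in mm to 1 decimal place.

Specimen A: adjusted count: 1887 − 4 + 18 = 1901 growth laminae.
Specimen A: at 3 years per growth lamina, 1901 × 3 = 5703 years.
A: Mean rate = 374.8 mm / 5703 years ≈ 0.066 mm per year.
Specimen B: at 3 years per growth lamina, 2536 × 3 = 7608 years. B's length ≈ 0.066 × 7608 = 502.1 mm.

502.1 mm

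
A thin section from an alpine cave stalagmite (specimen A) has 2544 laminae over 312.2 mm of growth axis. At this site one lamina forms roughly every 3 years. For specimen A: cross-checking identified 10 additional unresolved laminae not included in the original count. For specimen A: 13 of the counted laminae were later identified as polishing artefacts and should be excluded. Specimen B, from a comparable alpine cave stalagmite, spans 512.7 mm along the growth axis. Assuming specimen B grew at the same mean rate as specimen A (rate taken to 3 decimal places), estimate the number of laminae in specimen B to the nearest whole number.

4168 laminae

Specimen A: true lamina count = 2544 − 13 + 10 = 2541.
Specimen A: 2541 laminae at 3 years each span 2541 × 3 = 7623 years.
A: Extension rate ≈ 312.2 / 7623 = 0.041 mm/yr.
B spans 512.7 / 0.041 = 12504.88 years; at 3 years per lamina that is 12504.88 / 3 ≈ 4168 laminae.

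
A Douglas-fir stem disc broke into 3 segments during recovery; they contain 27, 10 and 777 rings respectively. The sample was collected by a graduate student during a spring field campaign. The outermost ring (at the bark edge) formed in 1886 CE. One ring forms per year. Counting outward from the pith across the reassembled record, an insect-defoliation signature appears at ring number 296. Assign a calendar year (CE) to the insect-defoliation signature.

Total rings = 27 + 10 + 777 = 814.
814 − 296 = 518 rings lie beyond the insect-defoliation signature toward the bark edge.
1886 − 518 = 1368 CE.

1368 CE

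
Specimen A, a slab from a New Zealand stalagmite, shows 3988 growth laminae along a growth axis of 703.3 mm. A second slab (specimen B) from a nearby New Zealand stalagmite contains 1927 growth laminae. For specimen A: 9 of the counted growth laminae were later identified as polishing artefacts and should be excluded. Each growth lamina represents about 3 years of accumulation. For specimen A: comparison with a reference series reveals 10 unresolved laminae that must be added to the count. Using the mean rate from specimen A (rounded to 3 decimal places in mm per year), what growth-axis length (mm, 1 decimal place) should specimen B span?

341.1 mm

Specimen A: true growth lamina count = 3988 − 9 + 10 = 3989.
Specimen A: multiplying by 3 years per growth lamina: 3989 × 3 = 11967 years.
A: Mean rate = 703.3 mm / 11967 years ≈ 0.059 mm per year.
Specimen B: multiplying by 3 years per growth lamina: 1927 × 3 = 5781 years. Length of B = 0.059 × 5781 = 341.1 mm.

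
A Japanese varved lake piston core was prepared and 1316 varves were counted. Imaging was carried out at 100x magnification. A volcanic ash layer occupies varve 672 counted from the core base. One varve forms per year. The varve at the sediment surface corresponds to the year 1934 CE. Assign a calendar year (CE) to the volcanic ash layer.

The volcanic ash layer sits at varve 672 from the core base, so 1316 − 672 = 644 varves formed after it.
1934 − 644 = 1290 CE.

1290 CE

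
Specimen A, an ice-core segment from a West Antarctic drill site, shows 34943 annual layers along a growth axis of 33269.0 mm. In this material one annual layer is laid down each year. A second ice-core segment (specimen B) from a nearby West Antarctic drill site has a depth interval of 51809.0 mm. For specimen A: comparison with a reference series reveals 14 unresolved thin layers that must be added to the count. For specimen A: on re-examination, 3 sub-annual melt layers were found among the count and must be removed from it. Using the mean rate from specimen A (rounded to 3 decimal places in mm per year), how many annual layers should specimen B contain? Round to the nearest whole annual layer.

Specimen A: after corrections the count is 34943 − 3 + 14 = 34954 annual layers.
A: Mean rate = 33269.0 mm / 34954 years ≈ 0.952 mm per year.
B spans 51809.0 / 0.952 = 54421.22 years ≈ 54421 annual layers.

54421 annual layers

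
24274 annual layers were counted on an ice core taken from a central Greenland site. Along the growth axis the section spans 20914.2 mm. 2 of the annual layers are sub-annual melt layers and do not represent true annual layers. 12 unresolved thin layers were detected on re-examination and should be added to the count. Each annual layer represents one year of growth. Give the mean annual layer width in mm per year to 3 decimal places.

0.861 mm per year

After corrections the count is 24274 − 2 + 12 = 24284 annual layers.
Mean rate = 20914.2 mm / 24284 years ≈ 0.861 mm per year.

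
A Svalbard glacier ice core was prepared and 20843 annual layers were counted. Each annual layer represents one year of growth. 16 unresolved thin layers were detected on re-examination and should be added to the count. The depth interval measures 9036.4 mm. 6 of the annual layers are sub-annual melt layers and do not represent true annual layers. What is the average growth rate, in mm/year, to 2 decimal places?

0.43 mm/year

Adjusted count: 20843 − 6 + 16 = 20853 annual layers.
Mean rate = 9036.4 mm / 20853 years ≈ 0.43 mm/year.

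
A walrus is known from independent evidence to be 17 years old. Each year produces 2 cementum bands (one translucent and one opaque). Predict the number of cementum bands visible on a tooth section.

Expected cementum bands: 17 × 2 = 34.
So 34 cementum bands should be present.

34 cementum bands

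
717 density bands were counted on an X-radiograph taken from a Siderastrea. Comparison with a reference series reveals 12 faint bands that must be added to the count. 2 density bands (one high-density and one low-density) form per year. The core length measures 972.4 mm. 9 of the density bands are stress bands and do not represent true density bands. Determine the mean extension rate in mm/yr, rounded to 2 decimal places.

Adjusted count: 717 − 9 + 12 = 720 density bands.
Dividing by 2 density bands per year: 720 / 2 = 360 years.
972.4 mm over 360 years gives 972.4 / 360 ≈ 2.70 mm/yr.

2.70 mm/yr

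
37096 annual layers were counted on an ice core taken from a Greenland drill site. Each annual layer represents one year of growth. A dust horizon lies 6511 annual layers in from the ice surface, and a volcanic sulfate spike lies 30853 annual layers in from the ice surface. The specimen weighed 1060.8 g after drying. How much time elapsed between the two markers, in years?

The two markers are separated by 30853 − 6511 = 24342 annual layers.
One annual layer per year makes the interval 24342 years.

24342 years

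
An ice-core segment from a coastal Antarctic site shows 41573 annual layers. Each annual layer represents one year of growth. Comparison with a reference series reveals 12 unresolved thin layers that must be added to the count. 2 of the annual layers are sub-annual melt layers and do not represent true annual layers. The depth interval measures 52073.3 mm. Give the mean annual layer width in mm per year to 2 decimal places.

1.25 mm per year

Correcting the raw count gives 41573 − 2 + 12 = 41583 true annual layers.
52073.3 mm over 41583 years gives 52073.3 / 41583 ≈ 1.25 mm per year.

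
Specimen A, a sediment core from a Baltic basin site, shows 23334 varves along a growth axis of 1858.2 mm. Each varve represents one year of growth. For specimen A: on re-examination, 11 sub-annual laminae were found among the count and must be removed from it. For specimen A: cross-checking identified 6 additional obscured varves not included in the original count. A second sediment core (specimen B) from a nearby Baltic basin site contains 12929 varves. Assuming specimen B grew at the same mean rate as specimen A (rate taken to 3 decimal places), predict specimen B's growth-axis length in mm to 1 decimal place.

1034.3 mm

Specimen A: true varve count = 23334 − 11 + 6 = 23329.
A: 1858.2 mm over 23329 years gives 1858.2 / 23329 ≈ 0.080 mm per year.
For B, 0.080 mm/year × 12929 years = 1034.3 mm.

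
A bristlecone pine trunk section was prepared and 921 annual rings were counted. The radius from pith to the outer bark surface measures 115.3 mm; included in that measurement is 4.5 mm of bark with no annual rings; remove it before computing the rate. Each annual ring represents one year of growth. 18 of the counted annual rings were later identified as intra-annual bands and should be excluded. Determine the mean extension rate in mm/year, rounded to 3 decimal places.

After corrections the count is 921 − 18 = 903 annual rings.
Net length = 115.3 − 4.5 = 110.8 mm.
110.8 mm over 903 years gives 110.8 / 903 ≈ 0.123 mm/year.

0.123 mm/year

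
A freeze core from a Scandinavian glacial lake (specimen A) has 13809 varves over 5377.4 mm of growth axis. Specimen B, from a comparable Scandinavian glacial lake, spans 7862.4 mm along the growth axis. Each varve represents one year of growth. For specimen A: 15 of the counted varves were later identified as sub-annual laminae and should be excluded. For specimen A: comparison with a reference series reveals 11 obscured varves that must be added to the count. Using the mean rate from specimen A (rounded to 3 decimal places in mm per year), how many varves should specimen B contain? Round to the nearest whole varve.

Specimen A: after corrections the count is 13809 − 15 + 11 = 13805 varves.
A: Extension rate ≈ 5377.4 / 13805 = 0.390 mm per year.
Specimen B: 7862.4 mm / 0.390 mm per year = 20160.00 years ≈ 20160 varves.

20160 varves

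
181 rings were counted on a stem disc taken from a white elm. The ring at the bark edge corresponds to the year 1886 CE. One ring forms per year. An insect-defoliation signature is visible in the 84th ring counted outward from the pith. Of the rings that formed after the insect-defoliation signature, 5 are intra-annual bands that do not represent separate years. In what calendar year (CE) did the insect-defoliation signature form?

1794 CE

Between ring 84 and the bark edge there are 181 − 84 = 97 rings.
97 − 5 false = 92 true rings after the insect-defoliation signature.
The ring at the bark edge is 1886 CE, so the insect-defoliation signature dates to 1886 − 92 = 1794 CE.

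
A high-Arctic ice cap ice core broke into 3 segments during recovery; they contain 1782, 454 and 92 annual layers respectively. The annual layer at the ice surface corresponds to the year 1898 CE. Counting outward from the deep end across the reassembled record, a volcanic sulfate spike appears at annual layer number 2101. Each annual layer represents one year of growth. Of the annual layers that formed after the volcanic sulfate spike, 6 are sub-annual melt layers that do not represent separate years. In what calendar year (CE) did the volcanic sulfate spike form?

Total annual layers = 1782 + 454 + 92 = 2328.
Between annual layer 2101 and the ice surface there are 2328 − 2101 = 227 annual layers.
227 − 6 false = 221 true annual layers after the volcanic sulfate spike.
1898 − 221 = 1677 CE.

1677 CE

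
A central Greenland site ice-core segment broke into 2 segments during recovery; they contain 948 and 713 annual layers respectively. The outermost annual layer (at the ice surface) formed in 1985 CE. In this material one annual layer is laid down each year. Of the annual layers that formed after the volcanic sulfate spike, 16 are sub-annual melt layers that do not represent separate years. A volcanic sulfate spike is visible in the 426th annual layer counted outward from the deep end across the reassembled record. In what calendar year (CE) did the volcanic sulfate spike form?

Total annual layers = 948 + 713 = 1661.
Between annual layer 426 and the ice surface there are 1661 − 426 = 1235 annual layers.
Removing the 16 false annual layers leaves 1235 − 16 = 1219 true annual layers beyond the volcanic sulfate spike.
1985 − 1219 = 766 CE.

766 CE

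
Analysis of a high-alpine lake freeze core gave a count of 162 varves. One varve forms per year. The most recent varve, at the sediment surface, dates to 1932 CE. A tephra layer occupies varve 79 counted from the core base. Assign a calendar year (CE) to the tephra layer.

162 − 79 = 83 varves lie beyond the tephra layer toward the sediment surface.
The varve at the sediment surface is 1932 CE, so the tephra layer dates to 1932 − 83 = 1849 CE.

1849 CE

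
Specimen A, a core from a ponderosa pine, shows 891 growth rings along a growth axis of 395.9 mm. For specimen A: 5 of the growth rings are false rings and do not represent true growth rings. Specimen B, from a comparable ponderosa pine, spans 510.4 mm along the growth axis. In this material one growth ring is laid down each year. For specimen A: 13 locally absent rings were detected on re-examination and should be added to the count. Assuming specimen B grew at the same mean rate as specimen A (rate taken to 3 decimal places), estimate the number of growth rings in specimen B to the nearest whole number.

Specimen A: adjusted count: 891 − 5 + 13 = 899 growth rings.
A: Extension rate ≈ 395.9 / 899 = 0.440 mm/year.
B spans 510.4 / 0.440 = 1160.00 years ≈ 1160 growth rings.

1160 growth rings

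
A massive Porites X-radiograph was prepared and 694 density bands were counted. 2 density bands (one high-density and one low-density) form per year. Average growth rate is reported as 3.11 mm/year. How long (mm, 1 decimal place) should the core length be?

Dividing by 2 density bands per year: 694 / 2 = 347 years.
347 years at 3.11 mm/year gives 3.11 × 347 = 1079.2 mm.

1079.2 mm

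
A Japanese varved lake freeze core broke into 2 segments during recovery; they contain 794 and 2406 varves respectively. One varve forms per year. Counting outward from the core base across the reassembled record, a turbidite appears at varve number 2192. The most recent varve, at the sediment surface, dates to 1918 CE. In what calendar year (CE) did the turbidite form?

Total varves = 794 + 2406 = 3200.
3200 − 2192 = 1008 varves lie beyond the turbidite toward the sediment surface.
Counting back 1008 years from 1918 CE places the turbidite in 1918 − 1008 = 910 CE.

910 CE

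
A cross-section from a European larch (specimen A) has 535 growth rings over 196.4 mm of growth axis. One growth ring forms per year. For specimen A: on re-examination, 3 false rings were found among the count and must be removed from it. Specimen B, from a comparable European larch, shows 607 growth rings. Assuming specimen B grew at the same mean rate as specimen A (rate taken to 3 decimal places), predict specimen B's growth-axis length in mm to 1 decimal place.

224.0 mm

Specimen A: adjusted count: 535 − 3 = 532 growth rings.
A: Mean rate = 196.4 mm / 532 years ≈ 0.369 mm/year.
Length of B = 0.369 × 607 = 224.0 mm.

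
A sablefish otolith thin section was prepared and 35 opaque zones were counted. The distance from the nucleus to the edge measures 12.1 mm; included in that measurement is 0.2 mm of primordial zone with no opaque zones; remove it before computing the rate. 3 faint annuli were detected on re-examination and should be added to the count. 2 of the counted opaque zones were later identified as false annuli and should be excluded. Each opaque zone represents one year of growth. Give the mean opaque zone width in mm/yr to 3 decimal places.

0.331 mm/yr

After corrections the count is 35 − 2 + 3 = 36 opaque zones.
Removing the 0.2 mm offcut leaves 12.1 − 0.2 = 11.9 mm.
11.9 mm over 36 years gives 11.9 / 36 ≈ 0.331 mm/yr.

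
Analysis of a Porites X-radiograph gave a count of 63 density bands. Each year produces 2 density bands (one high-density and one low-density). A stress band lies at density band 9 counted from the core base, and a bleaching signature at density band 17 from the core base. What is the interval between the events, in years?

4 years

The two markers are separated by 17 − 9 = 8 density bands.
Dividing by 2 density bands per year: 8 / 2 = 4 years.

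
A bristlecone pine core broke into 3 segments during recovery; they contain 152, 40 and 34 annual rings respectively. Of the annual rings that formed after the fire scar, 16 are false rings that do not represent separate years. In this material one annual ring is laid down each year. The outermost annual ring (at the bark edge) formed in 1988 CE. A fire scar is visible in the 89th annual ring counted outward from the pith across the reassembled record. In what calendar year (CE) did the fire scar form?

1867 CE

Total annual rings = 152 + 40 + 34 = 226.
226 − 89 = 137 annual rings lie beyond the fire scar toward the bark edge.
137 − 16 false = 121 true annual rings after the fire scar.
1988 − 121 = 1867 CE.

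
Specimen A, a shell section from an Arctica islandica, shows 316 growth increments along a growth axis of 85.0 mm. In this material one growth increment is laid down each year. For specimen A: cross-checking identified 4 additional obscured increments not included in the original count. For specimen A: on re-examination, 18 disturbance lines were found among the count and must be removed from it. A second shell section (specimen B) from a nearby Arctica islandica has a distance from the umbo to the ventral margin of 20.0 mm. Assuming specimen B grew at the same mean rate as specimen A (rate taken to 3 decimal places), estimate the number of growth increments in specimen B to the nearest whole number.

Specimen A: adjusted count: 316 − 18 + 4 = 302 growth increments.
A: Mean rate = 85.0 mm / 302 years ≈ 0.281 mm/year.
B spans 20.0 / 0.281 = 71.17 years ≈ 71 growth increments.

71 growth increments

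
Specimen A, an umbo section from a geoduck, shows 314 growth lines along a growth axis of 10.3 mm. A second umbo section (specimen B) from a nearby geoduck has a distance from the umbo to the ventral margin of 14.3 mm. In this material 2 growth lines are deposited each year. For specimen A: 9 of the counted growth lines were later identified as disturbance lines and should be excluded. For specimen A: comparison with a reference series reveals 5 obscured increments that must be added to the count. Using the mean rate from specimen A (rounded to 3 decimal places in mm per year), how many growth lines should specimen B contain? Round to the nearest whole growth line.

Specimen A: adjusted count: 314 − 9 + 5 = 310 growth lines.
Specimen A: dividing by 2 growth lines per year: 310 / 2 = 155 years.
A: Extension rate ≈ 10.3 / 155 = 0.066 mm/yr.
For B, 14.3 / 0.066 = 216.67 years; at 2 growth lines per year that is 216.67 × 2 ≈ 433 growth lines.

433 growth lines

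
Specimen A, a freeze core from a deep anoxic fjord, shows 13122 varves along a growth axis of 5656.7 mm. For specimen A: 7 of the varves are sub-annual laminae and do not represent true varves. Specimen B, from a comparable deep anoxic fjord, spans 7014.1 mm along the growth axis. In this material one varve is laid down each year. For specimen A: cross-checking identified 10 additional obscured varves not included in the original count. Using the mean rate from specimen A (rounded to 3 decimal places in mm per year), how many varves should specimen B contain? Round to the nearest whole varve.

Specimen A: adjusted count: 13122 − 7 + 10 = 13125 varves.
A: 5656.7 mm over 13125 years gives 5656.7 / 13125 ≈ 0.431 mm/year.
For B, 7014.1 / 0.431 = 16274.01 years ≈ 16274 varves.

16274 varves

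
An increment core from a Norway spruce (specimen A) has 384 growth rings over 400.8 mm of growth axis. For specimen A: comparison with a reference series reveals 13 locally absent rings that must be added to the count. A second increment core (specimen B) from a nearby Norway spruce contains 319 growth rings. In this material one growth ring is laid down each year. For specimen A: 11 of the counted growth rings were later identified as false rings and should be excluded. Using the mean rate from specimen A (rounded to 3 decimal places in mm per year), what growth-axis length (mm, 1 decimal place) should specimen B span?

331.1 mm

Specimen A: true growth ring count = 384 − 11 + 13 = 386.
A: Extension rate ≈ 400.8 / 386 = 1.038 mm per year.
B's length ≈ 1.038 × 319 = 331.1 mm.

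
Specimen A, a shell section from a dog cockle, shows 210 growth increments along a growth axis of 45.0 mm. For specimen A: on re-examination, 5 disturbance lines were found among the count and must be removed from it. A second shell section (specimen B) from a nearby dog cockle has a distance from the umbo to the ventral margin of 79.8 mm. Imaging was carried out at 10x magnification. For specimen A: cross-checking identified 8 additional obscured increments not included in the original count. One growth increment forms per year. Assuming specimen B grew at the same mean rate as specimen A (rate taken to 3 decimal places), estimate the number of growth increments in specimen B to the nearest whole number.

Specimen A: true growth increment count = 210 − 5 + 8 = 213.
A: Mean rate = 45.0 mm / 213 years ≈ 0.211 mm per year.
Specimen B: 79.8 mm / 0.211 mm per year = 378.20 years ≈ 378 growth increments.

378 growth increments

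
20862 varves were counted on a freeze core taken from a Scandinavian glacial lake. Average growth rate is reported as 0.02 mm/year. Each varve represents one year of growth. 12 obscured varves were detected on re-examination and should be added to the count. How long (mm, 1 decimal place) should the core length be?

Correcting the raw count gives 20862 + 12 = 20874 true varves.
Length ≈ 0.02 × 20874 = 417.5 mm.

417.5 mm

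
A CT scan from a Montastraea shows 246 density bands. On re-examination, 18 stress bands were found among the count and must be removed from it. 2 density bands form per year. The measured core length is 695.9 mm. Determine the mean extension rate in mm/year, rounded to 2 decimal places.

6.10 mm/year

Correcting the raw count gives 246 − 18 = 228 true density bands.
Dividing by 2 density bands per year: 228 / 2 = 114 years.
695.9 mm over 114 years gives 695.9 / 114 ≈ 6.10 mm/year.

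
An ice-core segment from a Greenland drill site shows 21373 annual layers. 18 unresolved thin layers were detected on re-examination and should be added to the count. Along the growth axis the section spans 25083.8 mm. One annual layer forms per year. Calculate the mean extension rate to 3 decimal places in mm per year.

1.173 mm per year

After corrections the count is 21373 + 18 = 21391 annual layers.
25083.8 mm over 21391 years gives 25083.8 / 21391 ≈ 1.173 mm per year.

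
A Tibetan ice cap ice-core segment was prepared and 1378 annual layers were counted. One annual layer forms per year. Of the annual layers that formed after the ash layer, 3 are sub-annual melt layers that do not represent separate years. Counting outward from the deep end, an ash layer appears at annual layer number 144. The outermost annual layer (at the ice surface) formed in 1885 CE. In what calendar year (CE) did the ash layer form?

The ash layer sits at annual layer 144 from the deep end, so 1378 − 144 = 1234 annual layers formed after it.
1234 − 3 false = 1231 true annual layers after the ash layer.
1885 − 1231 = 654 CE.

654 CE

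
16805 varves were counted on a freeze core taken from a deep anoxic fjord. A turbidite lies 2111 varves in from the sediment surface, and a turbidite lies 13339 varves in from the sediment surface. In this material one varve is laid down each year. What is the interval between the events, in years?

11228 years

13339 − 2111 = 11228 varves lie between the two events.
One varve per year makes the interval 11228 years.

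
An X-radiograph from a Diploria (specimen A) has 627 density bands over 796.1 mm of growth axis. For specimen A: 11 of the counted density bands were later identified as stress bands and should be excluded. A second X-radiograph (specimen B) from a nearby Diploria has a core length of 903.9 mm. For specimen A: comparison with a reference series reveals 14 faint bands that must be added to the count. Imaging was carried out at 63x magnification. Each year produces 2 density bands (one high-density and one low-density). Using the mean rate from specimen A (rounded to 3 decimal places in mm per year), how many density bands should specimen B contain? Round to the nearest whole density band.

Specimen A: true density band count = 627 − 11 + 14 = 630.
Specimen A: 630 density bands at 2 per year is 630 / 2 = 315 years.
A: Extension rate ≈ 796.1 / 315 = 2.527 mm per year.
Specimen B: 903.9 mm / 2.527 mm per year = 357.70 years; at 2 density bands per year that is 357.70 × 2 ≈ 715 density bands.

715 density bands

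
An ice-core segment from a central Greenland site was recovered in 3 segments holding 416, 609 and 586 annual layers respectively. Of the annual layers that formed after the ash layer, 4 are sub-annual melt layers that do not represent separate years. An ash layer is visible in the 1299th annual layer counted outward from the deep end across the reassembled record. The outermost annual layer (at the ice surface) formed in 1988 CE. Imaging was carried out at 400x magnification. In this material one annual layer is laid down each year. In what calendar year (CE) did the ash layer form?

1680 CE

Total annual layers = 416 + 609 + 586 = 1611.
1611 − 1299 = 312 annual layers lie beyond the ash layer toward the ice surface.
Removing the 4 false annual layers leaves 312 − 4 = 308 true annual layers beyond the ash layer.
The annual layer at the ice surface is 1988 CE, so the ash layer dates to 1988 − 308 = 1680 CE.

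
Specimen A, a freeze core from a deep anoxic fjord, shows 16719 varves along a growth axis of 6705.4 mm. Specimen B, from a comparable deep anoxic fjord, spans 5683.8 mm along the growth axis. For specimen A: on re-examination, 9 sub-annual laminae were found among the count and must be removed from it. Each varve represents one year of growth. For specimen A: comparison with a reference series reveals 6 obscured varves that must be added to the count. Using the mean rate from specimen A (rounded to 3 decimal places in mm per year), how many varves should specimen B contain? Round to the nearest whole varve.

Specimen A: correcting the raw count gives 16719 − 9 + 6 = 16716 true varves.
A: 6705.4 mm over 16716 years gives 6705.4 / 16716 ≈ 0.401 mm/yr.
B spans 5683.8 / 0.401 = 14174.06 years ≈ 14174 varves.

14174 varves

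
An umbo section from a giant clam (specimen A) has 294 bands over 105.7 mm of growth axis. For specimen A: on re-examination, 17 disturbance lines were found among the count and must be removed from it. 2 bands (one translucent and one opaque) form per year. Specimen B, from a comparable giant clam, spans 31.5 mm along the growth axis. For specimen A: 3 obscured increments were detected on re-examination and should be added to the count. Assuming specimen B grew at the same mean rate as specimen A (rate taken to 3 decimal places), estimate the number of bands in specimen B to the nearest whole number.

83 bands

Specimen A: correcting the raw count gives 294 − 17 + 3 = 280 true bands.
Specimen A: dividing by 2 bands per year: 280 / 2 = 140 years.
A: Mean rate = 105.7 mm / 140 years ≈ 0.755 mm/year.
For B, 31.5 / 0.755 = 41.72 years; at 2 bands per year that is 41.72 × 2 ≈ 83 bands.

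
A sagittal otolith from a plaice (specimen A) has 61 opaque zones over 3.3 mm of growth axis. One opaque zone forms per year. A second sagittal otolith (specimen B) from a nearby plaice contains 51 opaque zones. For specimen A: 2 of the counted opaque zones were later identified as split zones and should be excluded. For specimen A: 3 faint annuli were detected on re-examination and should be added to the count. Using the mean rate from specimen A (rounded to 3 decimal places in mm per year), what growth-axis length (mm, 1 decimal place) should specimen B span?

Specimen A: correcting the raw count gives 61 − 2 + 3 = 62 true opaque zones.
A: Extension rate ≈ 3.3 / 62 = 0.053 mm per year.
B's length ≈ 0.053 × 51 = 2.7 mm.

2.7 mm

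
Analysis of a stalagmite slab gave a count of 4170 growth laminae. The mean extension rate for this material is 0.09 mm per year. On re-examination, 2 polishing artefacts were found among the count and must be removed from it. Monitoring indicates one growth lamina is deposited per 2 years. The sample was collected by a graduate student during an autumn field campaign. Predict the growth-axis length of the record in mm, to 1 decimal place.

Correcting the raw count gives 4170 − 2 = 4168 true growth laminae.
Multiplying by 2 years per growth lamina: 4168 × 2 = 8336 years.
8336 years at 0.09 mm/year gives 0.09 × 8336 = 750.2 mm.

750.2 mm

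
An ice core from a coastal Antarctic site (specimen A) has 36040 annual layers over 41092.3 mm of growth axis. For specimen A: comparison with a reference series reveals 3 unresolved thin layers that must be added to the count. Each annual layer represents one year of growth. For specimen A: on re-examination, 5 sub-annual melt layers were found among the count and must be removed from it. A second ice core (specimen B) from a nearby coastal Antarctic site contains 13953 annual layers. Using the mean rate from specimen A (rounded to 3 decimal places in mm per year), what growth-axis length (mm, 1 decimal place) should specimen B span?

Specimen A: correcting the raw count gives 36040 − 5 + 3 = 36038 true annual layers.
A: 41092.3 mm over 36038 years gives 41092.3 / 36038 ≈ 1.140 mm/year.
For B, 1.140 mm/year × 13953 years = 15906.4 mm.

15906.4 mm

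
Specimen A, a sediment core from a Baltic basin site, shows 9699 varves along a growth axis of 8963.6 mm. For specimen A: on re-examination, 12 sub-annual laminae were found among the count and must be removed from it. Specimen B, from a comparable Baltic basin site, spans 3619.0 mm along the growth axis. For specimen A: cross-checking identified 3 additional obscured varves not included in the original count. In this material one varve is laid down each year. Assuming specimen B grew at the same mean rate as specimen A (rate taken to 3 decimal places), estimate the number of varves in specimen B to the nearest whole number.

Specimen A: after corrections the count is 9699 − 12 + 3 = 9690 varves.
A: 8963.6 mm over 9690 years gives 8963.6 / 9690 ≈ 0.925 mm per year.
For B, 3619.0 / 0.925 = 3912.43 years ≈ 3912 varves.

3912 varves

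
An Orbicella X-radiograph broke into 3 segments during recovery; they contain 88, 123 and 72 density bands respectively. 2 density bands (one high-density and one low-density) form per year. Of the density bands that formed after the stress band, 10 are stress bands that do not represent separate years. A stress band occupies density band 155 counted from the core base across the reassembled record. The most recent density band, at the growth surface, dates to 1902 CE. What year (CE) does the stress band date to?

1843 CE

Total density bands = 88 + 123 + 72 = 283.
The stress band sits at density band 155 from the core base, so 283 − 155 = 128 density bands formed after it.
Removing the 10 false density bands leaves 128 − 10 = 118 true density bands beyond the stress band.
118 density bands at 2 per year is 118 / 2 = 59 years.
Counting back 59 years from 1902 CE places the stress band in 1902 − 59 = 1843 CE.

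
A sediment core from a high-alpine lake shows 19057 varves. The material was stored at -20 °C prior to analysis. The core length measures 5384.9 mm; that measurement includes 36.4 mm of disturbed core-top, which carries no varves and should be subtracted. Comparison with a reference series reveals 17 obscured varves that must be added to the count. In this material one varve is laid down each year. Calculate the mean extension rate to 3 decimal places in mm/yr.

After corrections the count is 19057 + 17 = 19074 varves.
The growth record spans 5384.9 − 36.4 = 5348.5 mm.
Mean rate = 5348.5 mm / 19074 years ≈ 0.280 mm/yr.

0.280 mm/yr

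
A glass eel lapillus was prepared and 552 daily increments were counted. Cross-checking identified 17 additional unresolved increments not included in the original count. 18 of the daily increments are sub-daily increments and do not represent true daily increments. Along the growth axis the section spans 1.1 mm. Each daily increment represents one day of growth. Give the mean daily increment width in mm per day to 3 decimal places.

0.002 mm per day

Correcting the raw count gives 552 − 18 + 17 = 551 true daily increments.
Mean rate = 1.1 mm / 551 days ≈ 0.002 mm per day.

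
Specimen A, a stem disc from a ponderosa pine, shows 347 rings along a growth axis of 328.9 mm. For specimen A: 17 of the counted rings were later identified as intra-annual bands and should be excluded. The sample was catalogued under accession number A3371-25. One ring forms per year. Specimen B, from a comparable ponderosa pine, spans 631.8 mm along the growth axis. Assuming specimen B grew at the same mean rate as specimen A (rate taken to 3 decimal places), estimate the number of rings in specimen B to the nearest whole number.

634 rings

Specimen A: correcting the raw count gives 347 − 17 = 330 true rings.
A: 328.9 mm over 330 years gives 328.9 / 330 ≈ 0.997 mm per year.
B spans 631.8 / 0.997 = 633.70 years ≈ 634 rings.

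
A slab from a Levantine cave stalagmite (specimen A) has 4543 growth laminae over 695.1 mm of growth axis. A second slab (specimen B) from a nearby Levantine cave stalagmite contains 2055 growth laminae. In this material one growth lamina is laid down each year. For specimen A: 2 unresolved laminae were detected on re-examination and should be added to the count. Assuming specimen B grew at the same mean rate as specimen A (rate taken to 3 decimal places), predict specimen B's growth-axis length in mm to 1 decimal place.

314.4 mm

Specimen A: adjusted count: 4543 + 2 = 4545 growth laminae.
A: 695.1 mm over 4545 years gives 695.1 / 4545 ≈ 0.153 mm per year.
B's length ≈ 0.153 × 2055 = 314.4 mm.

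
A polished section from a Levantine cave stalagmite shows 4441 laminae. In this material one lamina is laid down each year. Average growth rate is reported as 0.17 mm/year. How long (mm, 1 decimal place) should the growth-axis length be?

755.0 mm

The record spans 4441 years at 0.17 mm per year.
4441 years at 0.17 mm/year gives 0.17 × 4441 = 755.0 mm.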